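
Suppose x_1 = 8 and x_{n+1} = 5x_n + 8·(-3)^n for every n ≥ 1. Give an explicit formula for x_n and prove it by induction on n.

Claim: x_n = 5^n − (-3)^n.

Base case: x_1 = 8, and 5^1 − (-3)^1 = 5 + 3 = 8.
Assume x_m = 5^m − (-3)^m for some m ≥ 1.
Then x_{m+1} = 5x_m + 8·(-3)^m = 5·(5^m − (-3)^m) + 8·(-3)^m = 5^{m+1} − 5·(-3)^m + 8·(-3)^m = 5^{m+1} + 3·(-3)^m = 5^{m+1} − (-3)^{m+1}.
Hence x_n = 5^n − (-3)^n for every n ≥ 1, by induction.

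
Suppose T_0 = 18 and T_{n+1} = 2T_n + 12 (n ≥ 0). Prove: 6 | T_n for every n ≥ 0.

Base case: T_0 = 18 = 6·3, so 6 | T_0.
Assume 6 | T_m, so T_m = 6t for some integer t.
Then T_{m+1} = 2T_m + 12 = 2·(6t) + 12 = 6(2t + 2), so 6 | T_{m+1}.
By induction, 6 | T_n for all n ≥ 0.

6 | T_n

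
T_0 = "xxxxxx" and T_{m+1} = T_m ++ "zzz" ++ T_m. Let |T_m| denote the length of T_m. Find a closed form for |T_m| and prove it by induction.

Claim: |T_m| = 9·2^m − 3.

Base case: |T_0| = 6, and 9·2^0 − 3 = 6.
Assume |T_j| = 9·2^j − 3.
Then |T_{j+1}| = |T_j| + 3 + |T_j| = 2|T_j| + 3 = 2(9·2^j − 3) + 3 = 9·2^{j+1} − 6 + 3 = 9·2^{j+1} − 3.
So the formula holds for j+1, and by induction |T_m| = 9·2^m − 3 for all m ≥ 0.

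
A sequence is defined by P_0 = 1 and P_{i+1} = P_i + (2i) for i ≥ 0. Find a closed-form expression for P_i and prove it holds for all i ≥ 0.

Claim: P_i = i^2 − i + 1.

Base case: P_0 = 1, and 0^2 − 0 + 1 = 1.
Assume P_j = j^2 − j + 1.
Then P_{j+1} = P_j + (2j) = (j^2 − j + 1) + (2j) = j^2 + j + 1,
and (j+1)^2 − (j+1) + 1 = j^2 + j + 1.
By induction, P_i = i^2 − i + 1 for all i ≥ 0.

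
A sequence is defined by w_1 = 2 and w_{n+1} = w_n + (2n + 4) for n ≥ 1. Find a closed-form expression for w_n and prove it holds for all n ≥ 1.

Claim: w_n = n^2 + 3n − 2.

Base case: w_1 = 2, and 1^2 + 3·1 − 2 = 2.
Assume w_r = r^2 + 3r − 2.
Then w_{r+1} = w_r + (2r + 4) = (r^2 + 3r − 2) + (2r + 4) = r^2 + 5r + 2,
and (r+1)^2 + 3·(r+1) − 2 = r^2 + 5r + 2.
This completes the inductive step, so w_n = n^2 + 3n − 2 for all n ≥ 1.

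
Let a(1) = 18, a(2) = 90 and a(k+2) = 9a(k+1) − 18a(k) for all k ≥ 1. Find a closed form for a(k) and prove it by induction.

Claim: a(k) = 2·6^k + 2·3^k.

Base cases: a(1) = 18 and 2·6^1 + 2·3^1 = 18; a(2) = 90 and 2·6^2 + 2·3^2 = 90.
Assume a(j) = 2·6^j + 2·3^j for all 1 ≤ j ≤ m, where m ≥ 2.
Then a(m+1) = 9a(m) − 18a(m−1) = 9·(2·6^m + 2·3^m) − 18·(2·6^{m−1} + 2·3^{m−1}) = 2·(9·6 − 18)6^{m−1} + 2·(9·3 − 18)3^{m−1} = 72·6^{m−1} + 18·3^{m−1} = 2·6^{m+1} + 2·3^{m+1}.
By strong induction, a(k) = 2·6^k + 2·3^k for all k ≥ 1.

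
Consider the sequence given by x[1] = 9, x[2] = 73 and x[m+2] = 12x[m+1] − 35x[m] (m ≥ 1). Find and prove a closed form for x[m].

Claim: x[m] = -5^m + 2·7^m.

Base cases: x[1] = 9 and -5^1 + 2·7^1 = 9; x[2] = 73 and -5^2 + 2·7^2 = 73.
Assume x[j] = -5^j + 2·7^j for all 1 ≤ j ≤ k, where k ≥ 2.
Then x[k+1] = 12x[k] − 35x[k−1] = 12·(-5^k + 2·7^k) − 35·(-5^{k−1} + 2·7^{k−1}) = -(12·5 − 35)5^{k−1} + 2·(12·7 − 35)7^{k−1} = -25·5^{k−1} + 98·7^{k−1} = -5^{k+1} + 2·7^{k+1}.
Hence x[m] = -5^m + 2·7^m for every m ≥ 1, by strong induction.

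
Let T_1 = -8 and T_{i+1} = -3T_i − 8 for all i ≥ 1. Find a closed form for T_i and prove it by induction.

Claim: T_i = 2·(-3)^i − 2.

Base case: T_1 = -8, and 2·(-3)^1 − 2 = -6 − 2 = -8.
Assume T_r = 2·(-3)^r − 2 for some r ≥ 1.
Then T_{r+1} = -3T_r − 8 = -3·(2·(-3)^r − 2) − 8 = -6·(-3)^r + 6 − 8 = 2·(-3)^{r+1} − 2.
So the formula holds for r+1, and by induction T_i = 2·(-3)^i − 2 for all i ≥ 1.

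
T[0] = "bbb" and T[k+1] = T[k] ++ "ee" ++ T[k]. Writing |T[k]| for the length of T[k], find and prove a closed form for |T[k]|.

Claim: |T[k]| = 5·2^k − 2.

Base case: |T[0]| = 3, and 5·2^0 − 2 = 3.
Assume |T[r]| = 5·2^r − 2.
Then |T[r+1]| = |T[r]| + 2 + |T[r]| = 2|T[r]| + 2 = 2(5·2^r − 2) + 2 = 5·2^{r+1} − 4 + 2 = 5·2^{r+1} − 2.
Hence |T[k]| = 5·2^k − 2 for every k ≥ 0, by induction.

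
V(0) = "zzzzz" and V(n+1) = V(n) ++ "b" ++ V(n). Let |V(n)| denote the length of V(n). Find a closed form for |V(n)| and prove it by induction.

Claim: |V(n)| = 6·2^n − 1.

Base case: |V(0)| = 5, and 6·2^0 − 1 = 5.
Assume |V(j)| = 6·2^j − 1.
Then |V(j+1)| = |V(j)| + 1 + |V(j)| = 2|V(j)| + 1 = 2(6·2^j − 1) + 1 = 6·2^{j+1} − 2 + 1 = 6·2^{j+1} − 1.
So the formula holds for j+1, and by induction |V(n)| = 6·2^n − 1 for all n ≥ 0.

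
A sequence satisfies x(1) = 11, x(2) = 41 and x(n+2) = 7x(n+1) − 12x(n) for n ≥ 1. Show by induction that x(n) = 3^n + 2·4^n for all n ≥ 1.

Base cases: x(1) = 11 and 3^1 + 2·4^1 = 11; x(2) = 41 and 3^2 + 2·4^2 = 41.
Assume x(j) = 3^j + 2·4^j for all 1 ≤ j ≤ r, where r ≥ 2.
Then x(r+1) = 7x(r) − 12x(r−1) = 7·(3^r + 2·4^r) − 12·(3^{r−1} + 2·4^{r−1}) = (7·3 − 12)3^{r−1} + 2·(7·4 − 12)4^{r−1} = 9·3^{r−1} + 32·4^{r−1} = 3^{r+1} + 2·4^{r+1}.
Hence x(n) = 3^n + 2·4^n for every n ≥ 1, by strong induction.

x(n) = 3^n + 2·4^n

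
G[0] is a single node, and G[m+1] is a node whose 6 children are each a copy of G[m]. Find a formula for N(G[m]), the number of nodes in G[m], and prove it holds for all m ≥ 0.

Claim: N(G[m]) = (6^{m+1} − 1)/5.

Base case: N(G[0]) = 1, and (6^{0+1} − 1)/5 = 1.
Assume N(G[r]) = (6^{r+1} − 1)/5.
Then N(G[r+1]) = 1 + 6N(G[r]) = 1 + 6·(6^{r+1} − 1)/5 = 1 + (6^{r+2} − 6)/5 = (5 + 6^{r+2} − 6)/5 = (6^{r+2} − 1)/5.
Hence N(G[m]) = (6^{m+1} − 1)/5 for every m ≥ 0, by induction.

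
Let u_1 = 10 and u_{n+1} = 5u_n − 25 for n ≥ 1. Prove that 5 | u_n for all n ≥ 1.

Base case: u_1 = 10 = 5·2, so 5 | u_1.
Assume 5 | u_j, so u_j = 5t for some integer t.
Then u_{j+1} = 5u_j − 25 = 5·(5t) − 25 = 5(5t − 5), so 5 | u_{j+1}.
So the property holds for j+1, and by induction 5 | u_n for all n ≥ 1.

5 | u_n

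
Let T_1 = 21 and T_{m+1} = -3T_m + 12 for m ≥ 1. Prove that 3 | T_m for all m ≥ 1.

Base case: T_1 = 21 = 3·7, so 3 | T_1.
Assume 3 | T_k, so T_k = 3t for some integer t.
Then T_{k+1} = -3T_k + 12 = -3·(3t) + 12 = 3(-3t + 4), so 3 | T_{k+1}.
By induction, 3 | T_m for all m ≥ 1.

3 | T_m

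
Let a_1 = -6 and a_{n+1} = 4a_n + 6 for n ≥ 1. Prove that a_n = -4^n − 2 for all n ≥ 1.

Base case: a_1 = -6, and -4^1 − 2 = -4 − 2 = -6.
Assume a_r = -4^r − 2 for some r ≥ 1.
Then a_{r+1} = 4a_r + 6 = 4·(-4^r − 2) + 6 = -4^{r+1} − 8 + 6 = -4^{r+1} − 2.
So the formula holds for r+1, and by induction a_n = -4^n − 2 for all n ≥ 1.

a_n = -4^n − 2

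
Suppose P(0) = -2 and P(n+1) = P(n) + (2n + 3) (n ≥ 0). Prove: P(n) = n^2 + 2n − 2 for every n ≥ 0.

Base case: P(0) = -2, and 0^2 + 2·0 − 2 = -2.
Assume P(m) = m^2 + 2m − 2.
Then P(m+1) = P(m) + (2m + 3) = (m^2 + 2m − 2) + (2m + 3) = m^2 + 4m + 1,
and (m+1)^2 + 2·(m+1) − 2 = m^2 + 4m + 1.
Hence P(n) = n^2 + 2n − 2 for every n ≥ 0, by induction.

P(n) = n^2 + 2n − 2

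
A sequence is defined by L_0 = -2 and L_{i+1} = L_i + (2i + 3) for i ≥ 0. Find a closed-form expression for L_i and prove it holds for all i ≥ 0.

Claim: L_i = i^2 + 2i − 2.

Base case: L_0 = -2, and 0^2 + 2·0 − 2 = -2.
Assume L_k = k^2 + 2k − 2.
Then L_{k+1} = L_k + (2k + 3) = (k^2 + 2k − 2) + (2k + 3) = k^2 + 4k + 1,
and (k+1)^2 + 2·(k+1) − 2 = k^2 + 4k + 1.
Hence L_i = i^2 + 2i − 2 for every i ≥ 0, by induction.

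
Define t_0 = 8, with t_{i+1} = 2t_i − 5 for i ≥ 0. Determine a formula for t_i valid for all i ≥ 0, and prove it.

Claim: t_i = 3·2^i + 5.

Base case: t_0 = 8, and 3·2^0 + 5 = 3 + 5 = 8.
Assume t_m = 3·2^m + 5 for some m ≥ 0.
Then t_{m+1} = 2t_m − 5 = 2·(3·2^m + 5) − 5 = 6·2^m + 10 − 5 = 3·2^{m+1} + 5.
By induction, t_i = 3·2^i + 5 for all i ≥ 0.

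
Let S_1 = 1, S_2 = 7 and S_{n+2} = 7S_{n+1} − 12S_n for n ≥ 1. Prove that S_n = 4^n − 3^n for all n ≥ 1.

Base cases: S_1 = 1 and 4^1 − 3^1 = 1; S_2 = 7 and 4^2 − 3^2 = 7.
Assume S_j = 4^j − 3^j for all 1 ≤ j ≤ r, where r ≥ 2.
Then S_{r+1} = 7S_r − 12S_{r−1} = 7·(4^r − 3^r) − 12·(4^{r−1} − 3^{r−1}) = (7·4 − 12)4^{r−1} − (7·3 − 12)3^{r−1} = 16·4^{r−1} − 9·3^{r−1} = 4^{r+1} − 3^{r+1}.
This completes the inductive step, so S_n = 4^n − 3^n for all n ≥ 1.

S_n = 4^n − 3^n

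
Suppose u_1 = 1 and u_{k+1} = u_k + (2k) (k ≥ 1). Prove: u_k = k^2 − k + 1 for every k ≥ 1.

Base case: u_1 = 1, and 1^2 − 1 + 1 = 1.
Assume u_j = j^2 − j + 1.
Then u_{j+1} = u_j + (2j) = (j^2 − j + 1) + (2j) = j^2 + j + 1,
and (j+1)^2 − (j+1) + 1 = j^2 + j + 1.
Hence u_k = k^2 − k + 1 for every k ≥ 1, by induction.

u_k = k^2 − k + 1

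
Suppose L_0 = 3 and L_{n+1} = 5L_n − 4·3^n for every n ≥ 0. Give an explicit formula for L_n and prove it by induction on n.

Claim: L_n = 5^n + 2·3^n.

Base case: L_0 = 3, and 5^0 + 2·3^0 = 1 + 2 = 3.
Assume L_j = 5^j + 2·3^j for some j ≥ 0.
Then L_{j+1} = 5L_j − 4·3^j = 5·(5^j + 2·3^j) − 4·3^j = 5^{j+1} + 10·3^j − 4·3^j = 5^{j+1} + 6·3^j = 5^{j+1} + 2·3^{j+1}.
So the formula holds for j+1, and by induction L_n = 5^n + 2·3^n for all n ≥ 0.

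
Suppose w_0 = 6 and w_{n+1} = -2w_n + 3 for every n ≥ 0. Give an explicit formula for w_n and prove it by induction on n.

Claim: w_n = 5·(-2)^n + 1.

Base case: w_0 = 6, and 5·(-2)^0 + 1 = 5 + 1 = 6.
Assume w_k = 5·(-2)^k + 1 for some k ≥ 0.
Then w_{k+1} = -2w_k + 3 = -2·(5·(-2)^k + 1) + 3 = -10·(-2)^k − 2 + 3 = 5·(-2)^{k+1} + 1.
This completes the inductive step, so w_n = 5·(-2)^n + 1 for all n ≥ 0.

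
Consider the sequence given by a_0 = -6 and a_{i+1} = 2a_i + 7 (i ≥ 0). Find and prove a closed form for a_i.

Claim: a_i = 2^i − 7.

Base case: a_0 = -6, and 2^0 − 7 = 1 − 7 = -6.
Assume a_k = 2^k − 7 for some k ≥ 0.
Then a_{k+1} = 2a_k + 7 = 2·(2^k − 7) + 7 = 2^{k+1} − 14 + 7 = 2^{k+1} − 7.
By induction, a_i = 2^i − 7 for all i ≥ 0.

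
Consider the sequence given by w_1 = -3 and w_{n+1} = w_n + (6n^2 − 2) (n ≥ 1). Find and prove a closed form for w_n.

Claim: w_n = 2n^3 − 3n^2 − n − 1.

Base case: w_1 = -3, and 2·1^3 − 3·1^2 − 1 − 1 = -3.
Assume w_j = 2j^3 − 3j^2 − j − 1.
Then w_{j+1} = w_j + (6j^2 − 2) = (2j^3 − 3j^2 − j − 1) + (6j^2 − 2) = 2j^3 + 3j^2 − j − 3,
and 2·(j+1)^3 − 3·(j+1)^2 − (j+1) − 1 = 2j^3 + 3j^2 − j − 3.
By induction, w_n = 2n^3 − 3n^2 − n − 1 for all n ≥ 1.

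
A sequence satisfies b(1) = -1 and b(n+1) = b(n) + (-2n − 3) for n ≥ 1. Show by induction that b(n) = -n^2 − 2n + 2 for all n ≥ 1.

Base case: b(1) = -1, and -1^2 − 2·1 + 2 = -1.
Assume b(k) = -k^2 − 2k + 2.
Then b(k+1) = b(k) + (-2k − 3) = (-k^2 − 2k + 2) + (-2k − 3) = -k^2 − 4k − 1,
and -(k+1)^2 − 2·(k+1) + 2 = -k^2 − 4k − 1.
By induction, b(n) = -n^2 − 2n + 2 for all n ≥ 1.

b(n) = -n^2 − 2n + 2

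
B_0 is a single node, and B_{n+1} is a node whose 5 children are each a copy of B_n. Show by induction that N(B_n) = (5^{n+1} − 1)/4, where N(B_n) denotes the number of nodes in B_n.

Base case: N(B_0) = 1, and (5^{0+1} − 1)/4 = 1.
Assume N(B_k) = (5^{k+1} − 1)/4.
Then N(B_{k+1}) = 1 + 5N(B_k) = 1 + 5·(5^{k+1} − 1)/4 = 1 + (5^{k+2} − 5)/4 = (4 + 5^{k+2} − 5)/4 = (5^{k+2} − 1)/4.
Hence N(B_n) = (5^{n+1} − 1)/4 for every n ≥ 0, by induction.

N(B_n) = (5^{n+1} − 1)/4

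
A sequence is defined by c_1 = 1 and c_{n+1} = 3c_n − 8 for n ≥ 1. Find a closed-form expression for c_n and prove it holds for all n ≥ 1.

Claim: c_n = -3^n + 4.

Base case: c_1 = 1, and -3^1 + 4 = -3 + 4 = 1.
Assume c_k = -3^k + 4 for some k ≥ 1.
Then c_{k+1} = 3c_k − 8 = 3·(-3^k + 4) − 8 = -3^{k+1} + 12 − 8 = -3^{k+1} + 4.
This completes the inductive step, so c_n = -3^n + 4 for all n ≥ 1.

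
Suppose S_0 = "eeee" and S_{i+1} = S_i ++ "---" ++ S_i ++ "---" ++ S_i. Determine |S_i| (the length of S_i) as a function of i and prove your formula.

Claim: |S_i| = 7·3^i − 3.

Base case: |S_0| = 4, and 7·3^0 − 3 = 4.
Assume |S_k| = 7·3^k − 3.
Then |S_{k+1}| = 3|S_k| + 6 = 3(7·3^k − 3) + 6 = 7·3^{k+1} − 9 + 6 = 7·3^{k+1} − 3.
This completes the inductive step, so |S_i| = 7·3^i − 3 for all i ≥ 0.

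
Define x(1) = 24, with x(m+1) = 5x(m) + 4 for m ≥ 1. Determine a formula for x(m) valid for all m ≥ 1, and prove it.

Claim: x(m) = 5^{m+1} − 1.

Base case: x(1) = 24, and 5^{1+1} − 1 = 25 − 1 = 24.
Assume x(k) = 5^{k+1} − 1 for some k ≥ 1.
Then x(k+1) = 5x(k) + 4 = 5·(5^{k+1} − 1) + 4 = 5^{k+2} − 5 + 4 = 5^{k+2} − 1.
So the formula holds for k+1, and by induction x(m) = 5^{m+1} − 1 for all m ≥ 1.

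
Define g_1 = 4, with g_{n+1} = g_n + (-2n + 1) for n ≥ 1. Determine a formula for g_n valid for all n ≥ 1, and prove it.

Claim: g_n = -n^2 + 2n + 3.

Base case: g_1 = 4, and -1^2 + 2·1 + 3 = 4.
Assume g_k = -k^2 + 2k + 3.
Then g_{k+1} = g_k + (-2k + 1) = (-k^2 + 2k + 3) + (-2k + 1) = -k^2 + 4,
and -(k+1)^2 + 2·(k+1) + 3 = -k^2 + 4.
By induction, g_n = -n^2 + 2n + 3 for all n ≥ 1.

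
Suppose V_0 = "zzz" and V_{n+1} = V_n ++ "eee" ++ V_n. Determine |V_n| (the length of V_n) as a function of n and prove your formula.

Claim: |V_n| = 6·2^n − 3.

Base case: |V_0| = 3, and 6·2^0 − 3 = 3.
Assume |V_k| = 6·2^k − 3.
Then |V_{k+1}| = |V_k| + 3 + |V_k| = 2|V_k| + 3 = 2(6·2^k − 3) + 3 = 6·2^{k+1} − 6 + 3 = 6·2^{k+1} − 3.
This completes the inductive step, so |V_n| = 6·2^n − 3 for all n ≥ 0.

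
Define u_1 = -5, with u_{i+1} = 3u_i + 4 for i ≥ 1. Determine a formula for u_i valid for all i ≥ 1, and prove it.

Claim: u_i = -3^i − 2.

Base case: u_1 = -5, and -3^1 − 2 = -3 − 2 = -5.
Assume u_j = -3^j − 2 for some j ≥ 1.
Then u_{j+1} = 3u_j + 4 = 3·(-3^j − 2) + 4 = -3^{j+1} − 6 + 4 = -3^{j+1} − 2.
So the formula holds for j+1, and by induction u_i = -3^i − 2 for all i ≥ 1.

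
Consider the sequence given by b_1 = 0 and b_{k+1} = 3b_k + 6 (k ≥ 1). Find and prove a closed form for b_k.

Claim: b_k = 3^k − 3.

Base case: b_1 = 0, and 3^1 − 3 = 3 − 3 = 0.
Assume b_r = 3^r − 3 for some r ≥ 1.
Then b_{r+1} = 3b_r + 6 = 3·(3^r − 3) + 6 = 3^{r+1} − 9 + 6 = 3^{r+1} − 3.
This completes the inductive step, so b_k = 3^k − 3 for all k ≥ 1.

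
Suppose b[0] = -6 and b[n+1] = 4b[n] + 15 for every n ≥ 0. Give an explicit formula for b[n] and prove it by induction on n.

Claim: b[n] = -4^n − 5.

Base case: b[0] = -6, and -4^0 − 5 = -1 − 5 = -6.
Assume b[r] = -4^r − 5 for some r ≥ 0.
Then b[r+1] = 4b[r] + 15 = 4·(-4^r − 5) + 15 = -4^{r+1} − 20 + 15 = -4^{r+1} − 5.
Hence b[n] = -4^n − 5 for every n ≥ 0, by induction.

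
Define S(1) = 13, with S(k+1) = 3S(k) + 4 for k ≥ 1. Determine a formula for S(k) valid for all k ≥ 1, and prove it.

Claim: S(k) = 5·3^k − 2.

Base case: S(1) = 13, and 5·3^1 − 2 = 15 − 2 = 13.
Assume S(m) = 5·3^m − 2 for some m ≥ 1.
Then S(m+1) = 3S(m) + 4 = 3·(5·3^m − 2) + 4 = 15·3^m − 6 + 4 = 5·3^{m+1} − 2.
So the formula holds for m+1, and by induction S(k) = 5·3^k − 2 for all k ≥ 1.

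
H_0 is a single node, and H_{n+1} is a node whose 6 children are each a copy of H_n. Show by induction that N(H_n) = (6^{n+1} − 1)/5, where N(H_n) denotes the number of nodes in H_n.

Base case: N(H_0) = 1, and (6^{0+1} − 1)/5 = 1.
Assume N(H_k) = (6^{k+1} − 1)/5.
Then N(H_{k+1}) = 1 + 6N(H_k) = 1 + 6·(6^{k+1} − 1)/5 = 1 + (6^{k+2} − 6)/5 = (5 + 6^{k+2} − 6)/5 = (6^{k+2} − 1)/5.
This completes the inductive step, so N(H_n) = (6^{n+1} − 1)/5 for all n ≥ 0.

N(H_n) = (6^{n+1} − 1)/5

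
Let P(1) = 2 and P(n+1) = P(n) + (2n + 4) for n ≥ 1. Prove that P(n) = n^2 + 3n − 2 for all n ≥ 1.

Base case: P(1) = 2, and 1^2 + 3·1 − 2 = 2.
Assume P(j) = j^2 + 3j − 2.
Then P(j+1) = P(j) + (2j + 4) = (j^2 + 3j − 2) + (2j + 4) = j^2 + 5j + 2,
and (j+1)^2 + 3·(j+1) − 2 = j^2 + 5j + 2.
This completes the inductive step, so P(n) = n^2 + 3n − 2 for all n ≥ 1.

P(n) = n^2 + 3n − 2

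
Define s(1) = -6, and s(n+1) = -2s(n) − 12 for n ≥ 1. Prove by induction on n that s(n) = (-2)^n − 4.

Base case: s(1) = -6, and (-2)^1 − 4 = -2 − 4 = -6.
Assume s(j) = (-2)^j − 4 for some j ≥ 1.
Then s(j+1) = -2s(j) − 12 = -2·((-2)^j − 4) − 12 = -2·(-2)^j + 8 − 12 = (-2)^{j+1} − 4.
So the formula holds for j+1, and by induction s(n) = (-2)^n − 4 for all n ≥ 1.

s(n) = (-2)^n − 4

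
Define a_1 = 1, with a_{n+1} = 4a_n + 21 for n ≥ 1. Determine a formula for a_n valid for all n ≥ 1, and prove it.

Claim: a_n = 2·4^n − 7.

Base case: a_1 = 1, and 2·4^1 − 7 = 8 − 7 = 1.
Assume a_m = 2·4^m − 7 for some m ≥ 1.
Then a_{m+1} = 4a_m + 21 = 4·(2·4^m − 7) + 21 = 8·4^m − 28 + 21 = 2·4^{m+1} − 7.
So the formula holds for m+1, and by induction a_n = 2·4^n − 7 for all n ≥ 1.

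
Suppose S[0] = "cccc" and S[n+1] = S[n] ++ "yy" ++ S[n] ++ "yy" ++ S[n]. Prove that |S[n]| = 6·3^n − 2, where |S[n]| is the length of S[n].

Base case: |S[0]| = 4, and 6·3^0 − 2 = 4.
Assume |S[j]| = 6·3^j − 2.
Then |S[j+1]| = 3|S[j]| + 4 = 3(6·3^j − 2) + 4 = 6·3^{j+1} − 6 + 4 = 6·3^{j+1} − 2.
This completes the inductive step, so |S[n]| = 6·3^n − 2 for all n ≥ 0.

|S[n]| = 6·3^n − 2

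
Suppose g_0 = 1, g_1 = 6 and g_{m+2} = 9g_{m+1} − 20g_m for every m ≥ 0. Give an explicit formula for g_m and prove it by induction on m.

Claim: g_m = -4^m + 2·5^m.

Base cases: g_0 = 1 and -4^0 + 2·5^0 = 1; g_1 = 6 and -4^1 + 2·5^1 = 6.
Assume g_j = -4^j + 2·5^j for all 0 ≤ j ≤ k, where k ≥ 1.
Then g_{k+1} = 9g_k − 20g_{k−1} = 9·(-4^k + 2·5^k) − 20·(-4^{k−1} + 2·5^{k−1}) = -(9·4 − 20)4^{k−1} + 2·(9·5 − 20)5^{k−1} = -16·4^{k−1} + 50·5^{k−1} = -4^{k+1} + 2·5^{k+1}.
So the formula holds for k+1, and by strong induction g_m = -4^m + 2·5^m for all m ≥ 0.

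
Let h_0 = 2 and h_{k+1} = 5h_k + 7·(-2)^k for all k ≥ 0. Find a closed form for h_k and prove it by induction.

Claim: h_k = 3·5^k − (-2)^k.

Base case: h_0 = 2, and 3·5^0 − (-2)^0 = 3 − 1 = 2.
Assume h_m = 3·5^m − (-2)^m for some m ≥ 0.
Then h_{m+1} = 5h_m + 7·(-2)^m = 5·(3·5^m − (-2)^m) + 7·(-2)^m = 3·5^{m+1} − 5·(-2)^m + 7·(-2)^m = 3·5^{m+1} + 2·(-2)^m = 3·5^{m+1} − (-2)^{m+1}.
Hence h_k = 3·5^k − (-2)^k for every k ≥ 0, by induction.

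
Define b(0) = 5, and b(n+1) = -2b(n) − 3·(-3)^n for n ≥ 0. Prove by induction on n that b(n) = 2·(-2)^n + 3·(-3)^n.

Base case: b(0) = 5, and 2·(-2)^0 + 3·(-3)^0 = 2 + 3 = 5.
Assume b(r) = 2·(-2)^r + 3·(-3)^r for some r ≥ 0.
Then b(r+1) = -2b(r) − 3·(-3)^r = -2·(2·(-2)^r + 3·(-3)^r) − 3·(-3)^r = 2·(-2)^{r+1} − 6·(-3)^r − 3·(-3)^r = 2·(-2)^{r+1} − 9·(-3)^r = 2·(-2)^{r+1} + 3·(-3)^{r+1}.
By induction, b(n) = 2·(-2)^n + 3·(-3)^n for all n ≥ 0.

b(n) = 2·(-2)^n + 3·(-3)^n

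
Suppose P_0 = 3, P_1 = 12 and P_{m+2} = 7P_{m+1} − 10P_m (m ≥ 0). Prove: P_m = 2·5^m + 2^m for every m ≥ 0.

Base cases: P_0 = 3 and 2·5^0 + 2^0 = 3; P_1 = 12 and 2·5^1 + 2^1 = 12.
Assume P_j = 2·5^j + 2^j for all 0 ≤ j ≤ k, where k ≥ 1.
Then P_{k+1} = 7P_k − 10P_{k−1} = 7·(2·5^k + 2^k) − 10·(2·5^{k−1} + 2^{k−1}) = 2·(7·5 − 10)5^{k−1} + (7·2 − 10)2^{k−1} = 50·5^{k−1} + 4·2^{k−1} = 2·5^{k+1} + 2^{k+1}.
By strong induction, P_m = 2·5^m + 2^m for all m ≥ 0.

P_m = 2·5^m + 2^m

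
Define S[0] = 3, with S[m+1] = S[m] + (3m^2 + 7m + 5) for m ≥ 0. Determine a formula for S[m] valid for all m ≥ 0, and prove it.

Claim: S[m] = m^3 + 2m^2 + 2m + 3.

Base case: S[0] = 3, and 0^3 + 2·0^2 + 2·0 + 3 = 3.
Assume S[j] = j^3 + 2j^2 + 2j + 3.
Then S[j+1] = S[j] + (3j^2 + 7j + 5) = (j^3 + 2j^2 + 2j + 3) + (3j^2 + 7j + 5) = j^3 + 5j^2 + 9j + 8,
and (j+1)^3 + 2·(j+1)^2 + 2·(j+1) + 3 = j^3 + 5j^2 + 9j + 8.
This completes the inductive step, so S[m] = m^3 + 2m^2 + 2m + 3 for all m ≥ 0.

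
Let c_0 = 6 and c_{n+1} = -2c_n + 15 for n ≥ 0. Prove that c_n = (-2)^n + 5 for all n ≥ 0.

Base case: c_0 = 6, and (-2)^0 + 5 = 1 + 5 = 6.
Assume c_k = (-2)^k + 5 for some k ≥ 0.
Then c_{k+1} = -2c_k + 15 = -2·((-2)^k + 5) + 15 = -2·(-2)^k − 10 + 15 = (-2)^{k+1} + 5.
By induction, c_n = (-2)^n + 5 for all n ≥ 0.

c_n = (-2)^n + 5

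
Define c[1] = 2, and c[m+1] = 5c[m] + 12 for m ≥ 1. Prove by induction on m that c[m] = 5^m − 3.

Base case: c[1] = 2, and 5^1 − 3 = 5 − 3 = 2.
Assume c[j] = 5^j − 3 for some j ≥ 1.
Then c[j+1] = 5c[j] + 12 = 5·(5^j − 3) + 12 = 5^{j+1} − 15 + 12 = 5^{j+1} − 3.
This completes the inductive step, so c[m] = 5^m − 3 for all m ≥ 1.

c[m] = 5^m − 3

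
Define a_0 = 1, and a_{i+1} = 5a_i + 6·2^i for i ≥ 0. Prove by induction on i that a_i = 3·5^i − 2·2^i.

Base case: a_0 = 1, and 3·5^0 − 2·2^0 = 3 − 2 = 1.
Assume a_m = 3·5^m − 2·2^m for some m ≥ 0.
Then a_{m+1} = 5a_m + 6·2^m = 5·(3·5^m − 2·2^m) + 6·2^m = 3·5^{m+1} − 10·2^m + 6·2^m = 3·5^{m+1} − 4·2^m = 3·5^{m+1} − 2·2^{m+1}.
This completes the inductive step, so a_i = 3·5^i − 2·2^i for all i ≥ 0.

a_i = 3·5^i − 2·2^i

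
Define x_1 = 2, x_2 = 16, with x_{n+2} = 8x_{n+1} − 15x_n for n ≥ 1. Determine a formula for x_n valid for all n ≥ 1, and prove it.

Claim: x_n = -3^n + 5^n.

Base cases: x_1 = 2 and -3^1 + 5^1 = 2; x_2 = 16 and -3^2 + 5^2 = 16.
Assume x_j = -3^j + 5^j for all 1 ≤ j ≤ k, where k ≥ 2.
Then x_{k+1} = 8x_k − 15x_{k−1} = 8·(-3^k + 5^k) − 15·(-3^{k−1} + 5^{k−1}) = -(8·3 − 15)3^{k−1} + (8·5 − 15)5^{k−1} = -9·3^{k−1} + 25·5^{k−1} = -3^{k+1} + 5^{k+1}.
By strong induction, x_n = -3^n + 5^n for all n ≥ 1.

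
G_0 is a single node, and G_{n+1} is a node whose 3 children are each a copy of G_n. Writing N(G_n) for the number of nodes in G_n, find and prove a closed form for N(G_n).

Claim: N(G_n) = (3^{n+1} − 1)/2.

Base case: N(G_0) = 1, and (3^{0+1} − 1)/2 = 1.
Assume N(G_m) = (3^{m+1} − 1)/2.
Then N(G_{m+1}) = 1 + 3N(G_m) = 1 + 3·(3^{m+1} − 1)/2 = 1 + (3^{m+2} − 3)/2 = (2 + 3^{m+2} − 3)/2 = (3^{m+2} − 1)/2.
Hence N(G_n) = (3^{n+1} − 1)/2 for every n ≥ 0, by induction.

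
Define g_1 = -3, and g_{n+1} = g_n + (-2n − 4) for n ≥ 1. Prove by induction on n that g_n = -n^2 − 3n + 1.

Base case: g_1 = -3, and -1^2 − 3·1 + 1 = -3.
Assume g_j = -j^2 − 3j + 1.
Then g_{j+1} = g_j + (-2j − 4) = (-j^2 − 3j + 1) + (-2j − 4) = -j^2 − 5j − 3,
and -(j+1)^2 − 3·(j+1) + 1 = -j^2 − 5j − 3.
Hence g_n = -n^2 − 3n + 1 for every n ≥ 1, by induction.

g_n = -n^2 − 3n + 1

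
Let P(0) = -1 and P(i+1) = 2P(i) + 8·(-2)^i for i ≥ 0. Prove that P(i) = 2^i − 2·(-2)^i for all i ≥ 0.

Base case: P(0) = -1, and 2^0 − 2·(-2)^0 = 1 − 2 = -1.
Assume P(j) = 2^j − 2·(-2)^j for some j ≥ 0.
Then P(j+1) = 2P(j) + 8·(-2)^j = 2·(2^j − 2·(-2)^j) + 8·(-2)^j = 2^{j+1} − 4·(-2)^j + 8·(-2)^j = 2^{j+1} + 4·(-2)^j = 2^{j+1} − 2·(-2)^{j+1}.
So the formula holds for j+1, and by induction P(i) = 2^i − 2·(-2)^i for all i ≥ 0.

P(i) = 2^i − 2·(-2)^i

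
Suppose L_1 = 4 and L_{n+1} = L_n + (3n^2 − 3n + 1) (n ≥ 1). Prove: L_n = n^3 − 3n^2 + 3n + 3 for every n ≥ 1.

Base case: L_1 = 4, and 1^3 − 3·1^2 + 3·1 + 3 = 4.
Assume L_r = r^3 − 3r^2 + 3r + 3.
Then L_{r+1} = L_r + (3r^2 − 3r + 1) = (r^3 − 3r^2 + 3r + 3) + (3r^2 − 3r + 1) = r^3 + 4,
and (r+1)^3 − 3·(r+1)^2 + 3·(r+1) + 3 = r^3 + 4.
Hence L_n = n^3 − 3n^2 + 3n + 3 for every n ≥ 1, by induction.

L_n = n^3 − 3n^2 + 3n + 3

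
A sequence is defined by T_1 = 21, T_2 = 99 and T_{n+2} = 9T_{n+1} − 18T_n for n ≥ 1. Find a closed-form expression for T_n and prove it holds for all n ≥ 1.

Claim: T_n = 3·3^n + 2·6^n.

Base cases: T_1 = 21 and 3·3^1 + 2·6^1 = 21; T_2 = 99 and 3·3^2 + 2·6^2 = 99.
Assume T_j = 3·3^j + 2·6^j for all 1 ≤ j ≤ m, where m ≥ 2.
Then T_{m+1} = 9T_m − 18T_{m−1} = 9·(3·3^m + 2·6^m) − 18·(3·3^{m−1} + 2·6^{m−1}) = 3·(9·3 − 18)3^{m−1} + 2·(9·6 − 18)6^{m−1} = 27·3^{m−1} + 72·6^{m−1} = 3·3^{m+1} + 2·6^{m+1}.
Hence T_n = 3·3^n + 2·6^n for every n ≥ 1, by strong induction.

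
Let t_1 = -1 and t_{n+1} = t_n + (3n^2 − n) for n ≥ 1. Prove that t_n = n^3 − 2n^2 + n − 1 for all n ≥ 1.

Base case: t_1 = -1, and 1^3 − 2·1^2 + 1 − 1 = -1.
Assume t_r = r^3 − 2r^2 + r − 1.
Then t_{r+1} = t_r + (3r^2 − r) = (r^3 − 2r^2 + r − 1) + (3r^2 − r) = r^3 + r^2 − 1,
and (r+1)^3 − 2·(r+1)^2 + (r+1) − 1 = r^3 + r^2 − 1.
This completes the inductive step, so t_n = n^3 − 2n^2 + n − 1 for all n ≥ 1.

t_n = n^3 − 2n^2 + n − 1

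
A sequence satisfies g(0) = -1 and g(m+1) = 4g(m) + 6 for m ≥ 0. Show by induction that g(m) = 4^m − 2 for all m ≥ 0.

Base case: g(0) = -1, and 4^0 − 2 = 1 − 2 = -1.
Assume g(j) = 4^j − 2 for some j ≥ 0.
Then g(j+1) = 4g(j) + 6 = 4·(4^j − 2) + 6 = 4^{j+1} − 8 + 6 = 4^{j+1} − 2.
This completes the inductive step, so g(m) = 4^m − 2 for all m ≥ 0.

g(m) = 4^m − 2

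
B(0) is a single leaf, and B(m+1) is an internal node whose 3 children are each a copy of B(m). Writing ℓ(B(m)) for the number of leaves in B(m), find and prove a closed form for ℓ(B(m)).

Claim: ℓ(B(m)) = 3^m.

Base case: ℓ(B(0)) = 1, and 3^0 = 1.
Assume ℓ(B(j)) = 3^j.
Then ℓ(B(j+1)) = 3·ℓ(B(j)) = 3·3^j = 3^{j+1}.
This completes the inductive step, so ℓ(B(m)) = 3^m for all m ≥ 0.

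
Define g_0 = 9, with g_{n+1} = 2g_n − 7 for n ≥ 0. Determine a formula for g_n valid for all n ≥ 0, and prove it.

Claim: g_n = 2^{n+1} + 7.

Base case: g_0 = 9, and 2^{0+1} + 7 = 2 + 7 = 9.
Assume g_k = 2^{k+1} + 7 for some k ≥ 0.
Then g_{k+1} = 2g_k − 7 = 2·(2^{k+1} + 7) − 7 = 2^{k+2} + 14 − 7 = 2^{k+2} + 7.
Hence g_n = 2^{n+1} + 7 for every n ≥ 0, by induction.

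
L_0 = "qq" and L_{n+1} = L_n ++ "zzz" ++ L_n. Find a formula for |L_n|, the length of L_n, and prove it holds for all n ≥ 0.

Claim: |L_n| = 5·2^n − 3.

Base case: |L_0| = 2, and 5·2^0 − 3 = 2.
Assume |L_j| = 5·2^j − 3.
Then |L_{j+1}| = |L_j| + 3 + |L_j| = 2|L_j| + 3 = 2(5·2^j − 3) + 3 = 5·2^{j+1} − 6 + 3 = 5·2^{j+1} − 3.
Hence |L_n| = 5·2^n − 3 for every n ≥ 0, by induction.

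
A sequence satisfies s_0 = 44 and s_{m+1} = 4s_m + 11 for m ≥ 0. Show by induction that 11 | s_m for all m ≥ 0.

Base case: s_0 = 44 = 11·4, so 11 | s_0.
Assume 11 | s_k, so s_k = 11t for some integer t.
Then s_{k+1} = 4s_k + 11 = 4·(11t) + 11 = 11(4t + 1), so 11 | s_{k+1}.
So the property holds for k+1, and by induction 11 | s_m for all m ≥ 0.

11 | s_m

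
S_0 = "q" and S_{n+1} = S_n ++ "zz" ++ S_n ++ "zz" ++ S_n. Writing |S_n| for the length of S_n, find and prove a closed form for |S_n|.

Claim: |S_n| = 3^{n+1} − 2.

Base case: |S_0| = 1, and 3^{0+1} − 2 = 1.
Assume |S_j| = 3^{j+1} − 2.
Then |S_{j+1}| = 3|S_j| + 4 = 3(3^{j+1} − 2) + 4 = 3^{j+2} − 6 + 4 = 3^{j+2} − 2.
Hence |S_n| = 3^{n+1} − 2 for every n ≥ 0, by induction.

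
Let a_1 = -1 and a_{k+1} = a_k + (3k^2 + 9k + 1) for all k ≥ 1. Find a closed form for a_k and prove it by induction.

Claim: a_k = k^3 + 3k^2 − 3k − 2.

Base case: a_1 = -1, and 1^3 + 3·1^2 − 3·1 − 2 = -1.
Assume a_j = j^3 + 3j^2 − 3j − 2.
Then a_{j+1} = a_j + (3j^2 + 9j + 1) = (j^3 + 3j^2 − 3j − 2) + (3j^2 + 9j + 1) = j^3 + 6j^2 + 6j − 1,
and (j+1)^3 + 3·(j+1)^2 − 3·(j+1) − 2 = j^3 + 6j^2 + 6j − 1.
Hence a_k = k^3 + 3k^2 − 3k − 2 for every k ≥ 1, by induction.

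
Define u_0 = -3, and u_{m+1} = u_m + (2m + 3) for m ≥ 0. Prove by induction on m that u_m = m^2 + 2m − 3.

Base case: u_0 = -3, and 0^2 + 2·0 − 3 = -3.
Assume u_j = j^2 + 2j − 3.
Then u_{j+1} = u_j + (2j + 3) = (j^2 + 2j − 3) + (2j + 3) = j^2 + 4j,
and (j+1)^2 + 2·(j+1) − 3 = j^2 + 4j.
Hence u_m = m^2 + 2m − 3 for every m ≥ 0, by induction.

u_m = m^2 + 2m − 3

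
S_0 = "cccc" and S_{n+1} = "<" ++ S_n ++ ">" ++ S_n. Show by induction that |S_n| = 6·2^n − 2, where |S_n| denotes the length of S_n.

Base case: |S_0| = 4, and 6·2^0 − 2 = 4.
Assume |S_j| = 6·2^j − 2.
Then |S_{j+1}| = 1 + |S_j| + 1 + |S_j| = 2|S_j| + 2 = 2(6·2^j − 2) + 2 = 6·2^{j+1} − 4 + 2 = 6·2^{j+1} − 2.
So the formula holds for j+1, and by induction |S_n| = 6·2^n − 2 for all n ≥ 0.

|S_n| = 6·2^n − 2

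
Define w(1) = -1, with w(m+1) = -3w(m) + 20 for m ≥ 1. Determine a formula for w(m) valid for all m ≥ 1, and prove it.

Claim: w(m) = 2·(-3)^m + 5.

Base case: w(1) = -1, and 2·(-3)^1 + 5 = -6 + 5 = -1.
Assume w(j) = 2·(-3)^j + 5 for some j ≥ 1.
Then w(j+1) = -3w(j) + 20 = -3·(2·(-3)^j + 5) + 20 = -6·(-3)^j − 15 + 20 = 2·(-3)^{j+1} + 5.
Hence w(m) = 2·(-3)^m + 5 for every m ≥ 1, by induction.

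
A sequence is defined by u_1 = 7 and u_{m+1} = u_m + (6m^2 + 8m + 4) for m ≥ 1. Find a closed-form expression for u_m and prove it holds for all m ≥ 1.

Claim: u_m = 2m^3 + m^2 + m + 3.

Base case: u_1 = 7, and 2·1^3 + 1^2 + 1 + 3 = 7.
Assume u_j = 2j^3 + j^2 + j + 3.
Then u_{j+1} = u_j + (6j^2 + 8j + 4) = (2j^3 + j^2 + j + 3) + (6j^2 + 8j + 4) = 2j^3 + 7j^2 + 9j + 7,
and 2·(j+1)^3 + (j+1)^2 + (j+1) + 3 = 2j^3 + 7j^2 + 9j + 7.
This completes the inductive step, so u_m = 2m^3 + m^2 + m + 3 for all m ≥ 1.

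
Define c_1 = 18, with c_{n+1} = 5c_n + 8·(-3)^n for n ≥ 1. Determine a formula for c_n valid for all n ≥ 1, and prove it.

Claim: c_n = 3·5^n − (-3)^n.

Base case: c_1 = 18, and 3·5^1 − (-3)^1 = 15 + 3 = 18.
Assume c_j = 3·5^j − (-3)^j for some j ≥ 1.
Then c_{j+1} = 5c_j + 8·(-3)^j = 5·(3·5^j − (-3)^j) + 8·(-3)^j = 3·5^{j+1} − 5·(-3)^j + 8·(-3)^j = 3·5^{j+1} + 3·(-3)^j = 3·5^{j+1} − (-3)^{j+1}.
Hence c_n = 3·5^n − (-3)^n for every n ≥ 1, by induction.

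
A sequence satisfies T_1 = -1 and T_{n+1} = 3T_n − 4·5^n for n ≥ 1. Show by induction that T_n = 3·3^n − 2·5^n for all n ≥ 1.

Base case: T_1 = -1, and 3·3^1 − 2·5^1 = 9 − 10 = -1.
Assume T_j = 3·3^j − 2·5^j for some j ≥ 1.
Then T_{j+1} = 3T_j − 4·5^j = 3·(3·3^j − 2·5^j) − 4·5^j = 3·3^{j+1} − 6·5^j − 4·5^j = 3·3^{j+1} − 10·5^j = 3·3^{j+1} − 2·5^{j+1}.
By induction, T_n = 3·3^n − 2·5^n for all n ≥ 1.

T_n = 3·3^n − 2·5^n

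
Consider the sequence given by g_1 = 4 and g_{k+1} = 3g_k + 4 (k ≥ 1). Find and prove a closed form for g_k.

Claim: g_k = 2·3^k − 2.

Base case: g_1 = 4, and 2·3^1 − 2 = 6 − 2 = 4.
Assume g_r = 2·3^r − 2 for some r ≥ 1.
Then g_{r+1} = 3g_r + 4 = 3·(2·3^r − 2) + 4 = 6·3^r − 6 + 4 = 2·3^{r+1} − 2.
By induction, g_k = 2·3^k − 2 for all k ≥ 1.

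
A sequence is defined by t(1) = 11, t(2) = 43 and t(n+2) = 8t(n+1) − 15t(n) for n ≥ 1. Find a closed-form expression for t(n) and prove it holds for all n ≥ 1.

Claim: t(n) = 5^n + 2·3^n.

Base cases: t(1) = 11 and 5^1 + 2·3^1 = 11; t(2) = 43 and 5^2 + 2·3^2 = 43.
Assume t(j) = 5^j + 2·3^j for all 1 ≤ j ≤ r, where r ≥ 2.
Then t(r+1) = 8t(r) − 15t(r−1) = 8·(5^r + 2·3^r) − 15·(5^{r−1} + 2·3^{r−1}) = (8·5 − 15)5^{r−1} + 2·(8·3 − 15)3^{r−1} = 25·5^{r−1} + 18·3^{r−1} = 5^{r+1} + 2·3^{r+1}.
By strong induction, t(n) = 5^n + 2·3^n for all n ≥ 1.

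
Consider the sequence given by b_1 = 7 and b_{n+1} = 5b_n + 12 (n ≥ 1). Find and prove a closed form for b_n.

Claim: b_n = 2·5^n − 3.

Base case: b_1 = 7, and 2·5^1 − 3 = 10 − 3 = 7.
Assume b_r = 2·5^r − 3 for some r ≥ 1.
Then b_{r+1} = 5b_r + 12 = 5·(2·5^r − 3) + 12 = 10·5^r − 15 + 12 = 2·5^{r+1} − 3.
This completes the inductive step, so b_n = 2·5^n − 3 for all n ≥ 1.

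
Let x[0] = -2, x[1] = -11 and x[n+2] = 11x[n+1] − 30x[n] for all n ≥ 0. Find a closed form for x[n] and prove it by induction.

Claim: x[n] = -5^n − 6^n.

Base cases: x[0] = -2 and -5^0 − 6^0 = -2; x[1] = -11 and -5^1 − 6^1 = -11.
Assume x[j] = -5^j − 6^j for all 0 ≤ j ≤ m, where m ≥ 1.
Then x[m+1] = 11x[m] − 30x[m−1] = 11·(-5^m − 6^m) − 30·(-5^{m−1} − 6^{m−1}) = -(11·5 − 30)5^{m−1} − (11·6 − 30)6^{m−1} = -25·5^{m−1} − 36·6^{m−1} = -5^{m+1} − 6^{m+1}.
This completes the inductive step, so x[n] = -5^n − 6^n for all n ≥ 0.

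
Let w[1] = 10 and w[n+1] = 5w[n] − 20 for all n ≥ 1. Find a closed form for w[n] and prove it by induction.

Claim: w[n] = 5^n + 5.

Base case: w[1] = 10, and 5^1 + 5 = 5 + 5 = 10.
Assume w[k] = 5^k + 5 for some k ≥ 1.
Then w[k+1] = 5w[k] − 20 = 5·(5^k + 5) − 20 = 5^{k+1} + 25 − 20 = 5^{k+1} + 5.
Hence w[n] = 5^n + 5 for every n ≥ 1, by induction.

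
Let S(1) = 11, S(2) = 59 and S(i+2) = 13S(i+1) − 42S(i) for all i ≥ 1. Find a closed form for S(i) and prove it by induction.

Claim: S(i) = 3·6^i − 7^i.

Base cases: S(1) = 11 and 3·6^1 − 7^1 = 11; S(2) = 59 and 3·6^2 − 7^2 = 59.
Assume S(j) = 3·6^j − 7^j for all 1 ≤ j ≤ r, where r ≥ 2.
Then S(r+1) = 13S(r) − 42S(r−1) = 13·(3·6^r − 7^r) − 42·(3·6^{r−1} − 7^{r−1}) = 3·(13·6 − 42)6^{r−1} − (13·7 − 42)7^{r−1} = 108·6^{r−1} − 49·7^{r−1} = 3·6^{r+1} − 7^{r+1}.
So the formula holds for r+1, and by strong induction S(i) = 3·6^i − 7^i for all i ≥ 1.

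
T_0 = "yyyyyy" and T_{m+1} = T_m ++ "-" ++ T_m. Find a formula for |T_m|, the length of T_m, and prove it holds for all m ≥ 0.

Claim: |T_m| = 7·2^m − 1.

Base case: |T_0| = 6, and 7·2^0 − 1 = 6.
Assume |T_k| = 7·2^k − 1.
Then |T_{k+1}| = |T_k| + 1 + |T_k| = 2|T_k| + 1 = 2(7·2^k − 1) + 1 = 7·2^{k+1} − 2 + 1 = 7·2^{k+1} − 1.
By induction, |T_m| = 7·2^m − 1 for all m ≥ 0.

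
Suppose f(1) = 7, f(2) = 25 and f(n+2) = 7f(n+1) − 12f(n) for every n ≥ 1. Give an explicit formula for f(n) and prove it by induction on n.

Claim: f(n) = 4^n + 3^n.

Base cases: f(1) = 7 and 4^1 + 3^1 = 7; f(2) = 25 and 4^2 + 3^2 = 25.
Assume f(j) = 4^j + 3^j for all 1 ≤ j ≤ r, where r ≥ 2.
Then f(r+1) = 7f(r) − 12f(r−1) = 7·(4^r + 3^r) − 12·(4^{r−1} + 3^{r−1}) = (7·4 − 12)4^{r−1} + (7·3 − 12)3^{r−1} = 16·4^{r−1} + 9·3^{r−1} = 4^{r+1} + 3^{r+1}.
Hence f(n) = 4^n + 3^n for every n ≥ 1, by strong induction.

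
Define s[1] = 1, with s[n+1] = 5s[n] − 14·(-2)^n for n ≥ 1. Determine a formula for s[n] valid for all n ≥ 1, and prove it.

Claim: s[n] = 5^n + 2·(-2)^n.

Base case: s[1] = 1, and 5^1 + 2·(-2)^1 = 5 − 4 = 1.
Assume s[m] = 5^m + 2·(-2)^m for some m ≥ 1.
Then s[m+1] = 5s[m] − 14·(-2)^m = 5·(5^m + 2·(-2)^m) − 14·(-2)^m = 5^{m+1} + 10·(-2)^m − 14·(-2)^m = 5^{m+1} − 4·(-2)^m = 5^{m+1} + 2·(-2)^{m+1}.
By induction, s[n] = 5^n + 2·(-2)^n for all n ≥ 1.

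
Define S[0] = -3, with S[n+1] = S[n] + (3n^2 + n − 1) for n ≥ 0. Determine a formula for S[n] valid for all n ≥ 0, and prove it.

Claim: S[n] = n^3 − n^2 − n − 3.

Base case: S[0] = -3, and 0^3 − 0^2 − 0 − 3 = -3.
Assume S[k] = k^3 − k^2 − k − 3.
Then S[k+1] = S[k] + (3k^2 + k − 1) = (k^3 − k^2 − k − 3) + (3k^2 + k − 1) = k^3 + 2k^2 − 4,
and (k+1)^3 − (k+1)^2 − (k+1) − 3 = k^3 + 2k^2 − 4.
By induction, S[n] = n^3 − n^2 − n − 3 for all n ≥ 0.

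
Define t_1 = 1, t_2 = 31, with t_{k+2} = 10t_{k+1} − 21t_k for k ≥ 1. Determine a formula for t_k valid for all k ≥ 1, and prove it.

Claim: t_k = 7^k − 2·3^k.

Base cases: t_1 = 1 and 7^1 − 2·3^1 = 1; t_2 = 31 and 7^2 − 2·3^2 = 31.
Assume t_j = 7^j − 2·3^j for all 1 ≤ j ≤ r, where r ≥ 2.
Then t_{r+1} = 10t_r − 21t_{r−1} = 10·(7^r − 2·3^r) − 21·(7^{r−1} − 2·3^{r−1}) = (10·7 − 21)7^{r−1} − 2·(10·3 − 21)3^{r−1} = 49·7^{r−1} − 18·3^{r−1} = 7^{r+1} − 2·3^{r+1}.
By strong induction, t_k = 7^k − 2·3^k for all k ≥ 1.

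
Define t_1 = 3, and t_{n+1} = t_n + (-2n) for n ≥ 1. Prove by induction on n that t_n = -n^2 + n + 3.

Base case: t_1 = 3, and -1^2 + 1 + 3 = 3.
Assume t_j = -j^2 + j + 3.
Then t_{j+1} = t_j + (-2j) = (-j^2 + j + 3) + (-2j) = -j^2 − j + 3,
and -(j+1)^2 + (j+1) + 3 = -j^2 − j + 3.
Hence t_n = -n^2 + n + 3 for every n ≥ 1, by induction.

t_n = -n^2 + n + 3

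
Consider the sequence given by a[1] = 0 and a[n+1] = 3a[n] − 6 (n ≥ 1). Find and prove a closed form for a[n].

Claim: a[n] = -3^n + 3.

Base case: a[1] = 0, and -3^1 + 3 = -3 + 3 = 0.
Assume a[j] = -3^j + 3 for some j ≥ 1.
Then a[j+1] = 3a[j] − 6 = 3·(-3^j + 3) − 6 = -3^{j+1} + 9 − 6 = -3^{j+1} + 3.
So the formula holds for j+1, and by induction a[n] = -3^n + 3 for all n ≥ 1.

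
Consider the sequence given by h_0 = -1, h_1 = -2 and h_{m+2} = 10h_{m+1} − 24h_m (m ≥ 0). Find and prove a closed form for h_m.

Claim: h_m = 6^m − 2·4^m.

Base cases: h_0 = -1 and 6^0 − 2·4^0 = -1; h_1 = -2 and 6^1 − 2·4^1 = -2.
Assume h_j = 6^j − 2·4^j for all 0 ≤ j ≤ r, where r ≥ 1.
Then h_{r+1} = 10h_r − 24h_{r−1} = 10·(6^r − 2·4^r) − 24·(6^{r−1} − 2·4^{r−1}) = (10·6 − 24)6^{r−1} − 2·(10·4 − 24)4^{r−1} = 36·6^{r−1} − 32·4^{r−1} = 6^{r+1} − 2·4^{r+1}.
Hence h_m = 6^m − 2·4^m for every m ≥ 0, by strong induction.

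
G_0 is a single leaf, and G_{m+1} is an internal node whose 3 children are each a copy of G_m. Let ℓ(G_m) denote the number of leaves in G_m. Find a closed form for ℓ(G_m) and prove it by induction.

Claim: ℓ(G_m) = 3^m.

Base case: ℓ(G_0) = 1, and 3^0 = 1.
Assume ℓ(G_j) = 3^j.
Then ℓ(G_{j+1}) = 3·ℓ(G_j) = 3·3^j = 3^{j+1}.
So the formula holds for j+1, and by induction ℓ(G_m) = 3^m for all m ≥ 0.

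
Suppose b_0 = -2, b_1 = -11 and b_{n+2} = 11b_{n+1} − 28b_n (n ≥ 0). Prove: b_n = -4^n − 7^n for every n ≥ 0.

Base cases: b_0 = -2 and -4^0 − 7^0 = -2; b_1 = -11 and -4^1 − 7^1 = -11.
Assume b_j = -4^j − 7^j for all 0 ≤ j ≤ m, where m ≥ 1.
Then b_{m+1} = 11b_m − 28b_{m−1} = 11·(-4^m − 7^m) − 28·(-4^{m−1} − 7^{m−1}) = -(11·4 − 28)4^{m−1} − (11·7 − 28)7^{m−1} = -16·4^{m−1} − 49·7^{m−1} = -4^{m+1} − 7^{m+1}.
Hence b_n = -4^n − 7^n for every n ≥ 0, by strong induction.

b_n = -4^n − 7^n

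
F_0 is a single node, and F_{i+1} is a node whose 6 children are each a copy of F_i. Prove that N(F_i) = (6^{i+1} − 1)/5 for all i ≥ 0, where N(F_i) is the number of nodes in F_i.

Base case: N(F_0) = 1, and (6^{0+1} − 1)/5 = 1.
Assume N(F_j) = (6^{j+1} − 1)/5.
Then N(F_{j+1}) = 1 + 6N(F_j) = 1 + 6·(6^{j+1} − 1)/5 = 1 + (6^{j+2} − 6)/5 = (5 + 6^{j+2} − 6)/5 = (6^{j+2} − 1)/5.
This completes the inductive step, so N(F_i) = (6^{i+1} − 1)/5 for all i ≥ 0.

N(F_i) = (6^{i+1} − 1)/5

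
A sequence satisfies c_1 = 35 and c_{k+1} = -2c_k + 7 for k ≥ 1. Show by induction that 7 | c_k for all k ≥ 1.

Base case: c_1 = 35 = 7·5, so 7 | c_1.
Assume 7 | c_m, so c_m = 7t for some integer t.
Then c_{m+1} = -2c_m + 7 = -2·(7t) + 7 = 7(-2t + 1), so 7 | c_{m+1}.
By induction, 7 | c_k for all k ≥ 1.

7 | c_k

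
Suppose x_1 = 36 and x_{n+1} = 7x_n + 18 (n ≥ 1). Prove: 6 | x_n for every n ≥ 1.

Base case: x_1 = 36 = 6·6, so 6 | x_1.
Assume 6 | x_r, so x_r = 6t for some integer t.
Then x_{r+1} = 7x_r + 18 = 7·(6t) + 18 = 6(7t + 3), so 6 | x_{r+1}.
So the property holds for r+1, and by induction 6 | x_n for all n ≥ 1.

6 | x_n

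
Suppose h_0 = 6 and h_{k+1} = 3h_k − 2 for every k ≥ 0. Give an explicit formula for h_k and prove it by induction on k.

Claim: h_k = 5·3^k + 1.

Base case: h_0 = 6, and 5·3^0 + 1 = 5 + 1 = 6.
Assume h_m = 5·3^m + 1 for some m ≥ 0.
Then h_{m+1} = 3h_m − 2 = 3·(5·3^m + 1) − 2 = 15·3^m + 3 − 2 = 5·3^{m+1} + 1.
This completes the inductive step, so h_k = 5·3^k + 1 for all k ≥ 0.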